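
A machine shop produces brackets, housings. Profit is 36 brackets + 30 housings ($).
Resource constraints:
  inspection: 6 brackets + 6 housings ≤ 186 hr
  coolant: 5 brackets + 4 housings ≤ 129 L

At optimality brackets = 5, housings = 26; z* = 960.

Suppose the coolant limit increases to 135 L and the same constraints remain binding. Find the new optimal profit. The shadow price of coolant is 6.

Δb = 6, so new z* = 960 + (6)·(6) = 960 + 36 = 996.

996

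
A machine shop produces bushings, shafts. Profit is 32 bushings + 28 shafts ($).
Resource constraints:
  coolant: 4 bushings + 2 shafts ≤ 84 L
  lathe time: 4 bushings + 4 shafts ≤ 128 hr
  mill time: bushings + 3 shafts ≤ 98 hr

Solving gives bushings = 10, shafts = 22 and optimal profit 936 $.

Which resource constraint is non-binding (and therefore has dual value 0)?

mill time

coolant: 84/84 (binding)
lathe time: 128/128 (binding)
mill time: 76/98 (slack 22)
By complementary slackness, a constraint with positive slack has shadow price 0 → mill time.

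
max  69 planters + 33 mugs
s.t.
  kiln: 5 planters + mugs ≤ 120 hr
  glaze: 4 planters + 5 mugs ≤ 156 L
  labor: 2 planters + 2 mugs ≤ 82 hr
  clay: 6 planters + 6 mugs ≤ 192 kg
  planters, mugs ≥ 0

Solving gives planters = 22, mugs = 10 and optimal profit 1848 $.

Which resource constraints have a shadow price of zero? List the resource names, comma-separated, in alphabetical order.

kiln: 120/120 (binding)
glaze: 138/156 (slack 18)
labor: 64/82 (slack 18)
clay: 192/192 (binding)
By complementary slackness, a constraint with positive slack has shadow price 0 → glaze, labor.

glaze, labor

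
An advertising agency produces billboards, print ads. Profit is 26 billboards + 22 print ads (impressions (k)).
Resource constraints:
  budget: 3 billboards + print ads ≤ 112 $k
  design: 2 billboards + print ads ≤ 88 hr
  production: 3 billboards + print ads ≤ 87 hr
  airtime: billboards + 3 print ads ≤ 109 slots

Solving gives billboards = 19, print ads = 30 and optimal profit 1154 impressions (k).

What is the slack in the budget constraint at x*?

budget used = 3·19 + 1·30 = 87; slack = 112 − 87 = 25.

25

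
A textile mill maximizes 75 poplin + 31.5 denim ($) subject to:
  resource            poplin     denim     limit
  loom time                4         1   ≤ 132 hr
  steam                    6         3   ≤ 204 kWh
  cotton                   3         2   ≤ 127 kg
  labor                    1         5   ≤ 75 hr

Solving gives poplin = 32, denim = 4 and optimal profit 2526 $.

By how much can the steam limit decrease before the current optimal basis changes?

6

Binding constraints: loom time, steam. The basis is B = [[4,1],[6,3]] with det 6.
Per unit decrease in steam, x* moves by d = (0.1667, -0.6667).
The basis stays optimal until denim reaches 0; allowable decrease = 6 kWh.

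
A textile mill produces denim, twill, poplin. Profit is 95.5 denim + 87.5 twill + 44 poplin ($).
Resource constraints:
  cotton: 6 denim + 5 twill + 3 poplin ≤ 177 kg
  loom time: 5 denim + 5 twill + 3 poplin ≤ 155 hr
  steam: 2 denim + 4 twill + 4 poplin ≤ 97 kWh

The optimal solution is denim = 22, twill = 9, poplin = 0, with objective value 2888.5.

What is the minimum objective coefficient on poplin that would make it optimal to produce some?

52.5

Binding: cotton and loom time. Non-binding: steam (17 unused).
By complementary slackness, y = 0 for the non-binding constraint.
Dual feasibility on the basic columns requires 6·y_cotton + 5·y_loom time = 95.5, 5·y_cotton + 5·y_loom time = 87.5.
This yields shadow prices y_cotton = 8, y_loom time = 9.5.
poplin enters the basis when its profit ≥ yᵀa₃ = 8·3 + 9.5·3 = 52.5.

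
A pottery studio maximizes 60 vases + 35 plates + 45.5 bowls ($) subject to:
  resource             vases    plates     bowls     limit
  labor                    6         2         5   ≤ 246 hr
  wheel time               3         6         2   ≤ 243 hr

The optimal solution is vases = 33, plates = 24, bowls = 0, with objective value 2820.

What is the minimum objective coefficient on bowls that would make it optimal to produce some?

48.5

Both labor and wheel time are binding at x*.
Dual feasibility on the basic columns requires 6·y_labor + 3·y_wheel time = 60, 2·y_labor + 6·y_wheel time = 35.
→ y_labor = 8.5 and y_wheel time = 3.
bowls enters the basis when its profit ≥ yᵀa₃ = 8.5·5 + 3·2 = 48.5.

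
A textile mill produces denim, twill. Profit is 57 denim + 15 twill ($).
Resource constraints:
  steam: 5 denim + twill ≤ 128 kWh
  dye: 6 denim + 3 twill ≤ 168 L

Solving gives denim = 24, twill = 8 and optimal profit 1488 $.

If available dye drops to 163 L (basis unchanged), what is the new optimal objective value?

Both steam and dye are binding at x*.
The binding rows give the dual system: 5·y_steam + 6·y_dye = 57 and 1·y_steam + 3·y_dye = 15.
→ y_steam = 9 and y_dye = 2.
Δz = y_dye·Δb = 2 × (-5) = -10, so new z* = 1488 − 10 = 1478.

1478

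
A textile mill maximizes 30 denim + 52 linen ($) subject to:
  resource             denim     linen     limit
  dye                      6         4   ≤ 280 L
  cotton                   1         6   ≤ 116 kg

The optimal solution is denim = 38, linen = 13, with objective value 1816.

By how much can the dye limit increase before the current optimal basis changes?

416

Binding constraints: dye, cotton. The basis is B = [[6,4],[1,6]] with det 32.
Per unit increase in dye, x* moves by d = (0.1875, -0.03125).
The basis stays optimal until linen reaches 0; allowable increase = 416 L.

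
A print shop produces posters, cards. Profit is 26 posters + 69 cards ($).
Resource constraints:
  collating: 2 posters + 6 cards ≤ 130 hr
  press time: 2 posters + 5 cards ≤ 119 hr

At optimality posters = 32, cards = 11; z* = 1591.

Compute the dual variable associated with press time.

9

Both collating and press time are binding at x*.
From A_Bᵀ y = c: 2·y_collating + 2·y_press time = 26; 6·y_collating + 5·y_press time = 69.
This yields shadow prices y_collating = 4, y_press time = 9.
Shadow price of press time = 9.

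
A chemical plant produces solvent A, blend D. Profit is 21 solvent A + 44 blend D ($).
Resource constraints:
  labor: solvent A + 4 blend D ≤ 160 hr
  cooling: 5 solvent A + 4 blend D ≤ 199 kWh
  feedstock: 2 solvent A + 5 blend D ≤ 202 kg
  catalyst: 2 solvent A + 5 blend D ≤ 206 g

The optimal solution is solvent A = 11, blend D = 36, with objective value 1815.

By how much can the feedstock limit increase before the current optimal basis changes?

Binding constraints: cooling, feedstock. The basis is B = [[5,4],[2,5]] with det 17.
Per unit increase in feedstock, x* moves by d = (-0.2353, 0.2941).
The basis stays optimal until catalyst becomes binding; allowable increase = 4 kg.

4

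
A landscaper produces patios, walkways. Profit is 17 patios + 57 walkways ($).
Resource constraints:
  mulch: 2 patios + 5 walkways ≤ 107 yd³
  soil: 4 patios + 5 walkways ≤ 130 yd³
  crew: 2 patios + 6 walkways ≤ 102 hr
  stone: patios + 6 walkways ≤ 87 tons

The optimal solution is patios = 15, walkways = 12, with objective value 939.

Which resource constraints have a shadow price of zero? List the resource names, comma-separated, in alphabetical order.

mulch: 90/107 (slack 17)
soil: 120/130 (slack 10)
crew: 102/102 (binding)
stone: 87/87 (binding)
By complementary slackness, a constraint with positive slack has shadow price 0 → mulch, soil.

mulch, soil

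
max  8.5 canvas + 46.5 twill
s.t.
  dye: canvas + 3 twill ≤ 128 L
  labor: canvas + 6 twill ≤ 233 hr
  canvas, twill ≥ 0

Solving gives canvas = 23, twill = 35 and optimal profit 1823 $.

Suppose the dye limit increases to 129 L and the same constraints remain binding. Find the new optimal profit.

At the optimum: dye uses 128 of 128 (binding); labor uses 233 of 233 (binding).
The binding rows give the dual system: 1·y_dye + 1·y_labor = 8.5 and 3·y_dye + 6·y_labor = 46.5.
Solving: y_dye = 1.5, y_labor = 7.
Δz = y_dye·Δb = 1.5 × (1) = 1.5, so new z* = 1823 + 1.5 = 1824.5.

1824.5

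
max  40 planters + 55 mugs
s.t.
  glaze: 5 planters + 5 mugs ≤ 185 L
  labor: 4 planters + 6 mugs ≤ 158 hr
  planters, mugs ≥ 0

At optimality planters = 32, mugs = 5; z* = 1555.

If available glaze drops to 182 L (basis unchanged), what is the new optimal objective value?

1549

Both glaze and labor are binding at x*.
The binding rows give the dual system: 5·y_glaze + 4·y_labor = 40 and 5·y_glaze + 6·y_labor = 55.
Solving: y_glaze = 2, y_labor = 7.5.
Δz = y_glaze·Δb = 2 × (-3) = -6, so new z* = 1555 − 6 = 1549.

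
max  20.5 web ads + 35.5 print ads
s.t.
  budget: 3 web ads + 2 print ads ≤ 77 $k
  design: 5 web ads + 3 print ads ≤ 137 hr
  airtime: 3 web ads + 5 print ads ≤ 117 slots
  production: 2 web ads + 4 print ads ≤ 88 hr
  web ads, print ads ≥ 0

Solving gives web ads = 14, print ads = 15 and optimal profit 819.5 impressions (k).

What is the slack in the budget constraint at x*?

budget used = 3·14 + 2·15 = 72; slack = 77 − 72 = 5.

5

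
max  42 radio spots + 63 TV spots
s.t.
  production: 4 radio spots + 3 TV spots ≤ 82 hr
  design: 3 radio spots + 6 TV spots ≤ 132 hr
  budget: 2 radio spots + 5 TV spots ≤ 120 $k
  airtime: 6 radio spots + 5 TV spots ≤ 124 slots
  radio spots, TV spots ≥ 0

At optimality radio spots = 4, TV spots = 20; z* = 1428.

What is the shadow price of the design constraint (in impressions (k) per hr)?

Binding: design and airtime. Non-binding: production (6 unused), budget (12 unused).
By complementary slackness, y = 0 for the non-binding constraints.
From A_Bᵀ y = c: 3·y_design + 6·y_airtime = 42; 6·y_design + 5·y_airtime = 63.
Solving: y_design = 8, y_airtime = 3.
Shadow price of design = 8.

8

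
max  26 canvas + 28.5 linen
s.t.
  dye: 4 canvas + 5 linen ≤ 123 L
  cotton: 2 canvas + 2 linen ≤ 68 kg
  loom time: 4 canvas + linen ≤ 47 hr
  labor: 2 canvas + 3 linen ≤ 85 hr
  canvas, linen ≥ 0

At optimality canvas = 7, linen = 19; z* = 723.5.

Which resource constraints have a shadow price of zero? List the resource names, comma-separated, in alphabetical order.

cotton, labor

dye: 123/123 (binding)
cotton: 52/68 (slack 16)
loom time: 47/47 (binding)
labor: 71/85 (slack 14)
By complementary slackness, a constraint with positive slack has shadow price 0 → cotton, labor.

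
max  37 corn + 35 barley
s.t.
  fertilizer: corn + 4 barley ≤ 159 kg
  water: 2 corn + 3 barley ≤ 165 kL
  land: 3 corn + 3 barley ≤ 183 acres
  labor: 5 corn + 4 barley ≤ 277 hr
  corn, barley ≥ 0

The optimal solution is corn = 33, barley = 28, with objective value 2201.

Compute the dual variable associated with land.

9

Check each constraint at x*: fertilizer 145/159 (slack 14); water 150/165 (slack 15); land 183/183 (tight); labor 277/277 (tight).
By complementary slackness, y = 0 for the non-binding constraints.
From A_Bᵀ y = c: 3·y_land + 5·y_labor = 37; 3·y_land + 4·y_labor = 35.
This yields shadow prices y_land = 9, y_labor = 2.
Shadow price of land = 9.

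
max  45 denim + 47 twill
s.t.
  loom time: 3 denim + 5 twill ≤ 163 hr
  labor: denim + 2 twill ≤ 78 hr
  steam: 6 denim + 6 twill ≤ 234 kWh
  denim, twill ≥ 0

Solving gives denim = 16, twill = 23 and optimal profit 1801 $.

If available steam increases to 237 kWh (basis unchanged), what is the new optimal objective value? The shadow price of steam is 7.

Δb = 3, so new z* = 1801 + (7)·(3) = 1801 + 21 = 1822.

1822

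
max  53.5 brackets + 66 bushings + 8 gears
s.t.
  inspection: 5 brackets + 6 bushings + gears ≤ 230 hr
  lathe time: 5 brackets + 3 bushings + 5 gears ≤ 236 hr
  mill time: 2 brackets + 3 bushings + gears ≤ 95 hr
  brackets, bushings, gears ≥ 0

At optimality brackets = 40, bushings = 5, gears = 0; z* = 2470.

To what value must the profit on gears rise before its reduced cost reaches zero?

At the optimum: inspection uses 230 of 230 (binding); lathe time uses 215 of 236 (slack = 21); mill time uses 95 of 95 (binding).
By complementary slackness, y = 0 for the non-binding constraint.
The binding rows give the dual system: 5·y_inspection + 2·y_mill time = 53.5 and 6·y_inspection + 3·y_mill time = 66.
Solving: y_inspection = 9.5, y_mill time = 3.
gears enters the basis when its profit ≥ yᵀa₃ = 9.5·1 + 3·1 = 12.5.

12.5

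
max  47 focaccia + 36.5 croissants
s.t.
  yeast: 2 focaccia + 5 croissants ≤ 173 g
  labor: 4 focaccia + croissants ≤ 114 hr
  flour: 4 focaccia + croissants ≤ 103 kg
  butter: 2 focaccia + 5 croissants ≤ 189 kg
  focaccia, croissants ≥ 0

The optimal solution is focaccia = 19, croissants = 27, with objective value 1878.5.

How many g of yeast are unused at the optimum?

yeast used = 2·19 + 5·27 = 173; slack = 173 − 173 = 0.

0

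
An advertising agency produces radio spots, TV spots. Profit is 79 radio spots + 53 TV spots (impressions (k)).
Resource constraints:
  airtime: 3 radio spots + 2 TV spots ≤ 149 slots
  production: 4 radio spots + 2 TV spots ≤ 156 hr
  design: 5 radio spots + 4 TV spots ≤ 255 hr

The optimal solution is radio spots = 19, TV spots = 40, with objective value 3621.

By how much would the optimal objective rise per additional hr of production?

8.5

Check each constraint at x*: airtime 137/149 (slack 12); production 156/156 (tight); design 255/255 (tight).
By complementary slackness, y = 0 for the non-binding constraint.
From A_Bᵀ y = c: 4·y_production + 5·y_design = 79; 2·y_production + 4·y_design = 53.
This yields shadow prices y_production = 8.5, y_design = 9.
Shadow price of production = 8.5.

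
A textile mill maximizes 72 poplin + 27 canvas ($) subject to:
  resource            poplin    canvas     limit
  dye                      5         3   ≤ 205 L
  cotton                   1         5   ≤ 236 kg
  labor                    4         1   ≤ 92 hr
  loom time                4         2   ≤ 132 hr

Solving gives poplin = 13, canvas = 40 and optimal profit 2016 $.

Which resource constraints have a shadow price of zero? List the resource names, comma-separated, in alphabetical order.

cotton, dye

dye: 185/205 (slack 20)
cotton: 213/236 (slack 23)
labor: 92/92 (binding)
loom time: 132/132 (binding)
By complementary slackness, a constraint with positive slack has shadow price 0 → cotton, dye.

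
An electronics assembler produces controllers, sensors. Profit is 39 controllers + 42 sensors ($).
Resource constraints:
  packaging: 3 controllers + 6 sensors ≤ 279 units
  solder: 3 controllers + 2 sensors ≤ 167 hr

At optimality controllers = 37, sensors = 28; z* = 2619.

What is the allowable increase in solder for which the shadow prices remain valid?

112

Binding constraints: packaging, solder. The basis is B = [[3,6],[3,2]] with det -12.
Per unit increase in solder, x* moves by d = (0.5, -0.25).
The basis stays optimal until sensors reaches 0; allowable increase = 112 hr.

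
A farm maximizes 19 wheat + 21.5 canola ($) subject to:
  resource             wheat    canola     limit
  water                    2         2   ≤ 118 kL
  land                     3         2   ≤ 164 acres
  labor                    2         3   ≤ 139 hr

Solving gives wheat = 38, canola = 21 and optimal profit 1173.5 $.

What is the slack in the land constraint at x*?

land used = 3·38 + 2·21 = 156; slack = 164 − 156 = 8.

8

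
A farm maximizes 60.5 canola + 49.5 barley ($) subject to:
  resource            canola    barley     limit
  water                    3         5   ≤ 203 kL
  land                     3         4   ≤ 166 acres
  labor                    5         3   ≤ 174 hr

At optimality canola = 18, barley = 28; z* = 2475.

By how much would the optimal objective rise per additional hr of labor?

At the optimum: water uses 194 of 203 (slack = 9); land uses 166 of 166 (binding); labor uses 174 of 174 (binding).
Slack constraints have shadow price 0 (complementary slackness).
Dual feasibility on the basic columns requires 3·y_land + 5·y_labor = 60.5, 4·y_land + 3·y_labor = 49.5.
Solving: y_land = 6, y_labor = 8.5.
Shadow price of labor = 8.5.

8.5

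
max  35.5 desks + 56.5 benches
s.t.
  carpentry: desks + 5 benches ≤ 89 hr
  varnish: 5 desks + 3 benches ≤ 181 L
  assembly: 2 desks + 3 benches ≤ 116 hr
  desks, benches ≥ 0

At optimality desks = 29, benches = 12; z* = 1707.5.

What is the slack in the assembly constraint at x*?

22

assembly used = 2·29 + 3·12 = 94; slack = 116 − 94 = 22.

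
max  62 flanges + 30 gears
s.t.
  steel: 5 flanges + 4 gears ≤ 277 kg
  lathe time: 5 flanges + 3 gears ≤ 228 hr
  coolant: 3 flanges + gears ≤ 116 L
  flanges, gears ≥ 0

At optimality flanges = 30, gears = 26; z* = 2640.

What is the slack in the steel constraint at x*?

steel used = 5·30 + 4·26 = 254; slack = 277 − 254 = 23.

23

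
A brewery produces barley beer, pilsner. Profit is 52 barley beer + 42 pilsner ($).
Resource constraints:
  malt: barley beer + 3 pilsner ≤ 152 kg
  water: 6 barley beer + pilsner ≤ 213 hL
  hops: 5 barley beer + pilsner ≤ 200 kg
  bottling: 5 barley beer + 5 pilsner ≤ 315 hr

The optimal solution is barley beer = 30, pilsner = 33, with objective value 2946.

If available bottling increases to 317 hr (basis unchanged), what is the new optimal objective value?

2962

At the optimum: malt uses 129 of 152 (slack = 23); water uses 213 of 213 (binding); hops uses 183 of 200 (slack = 17); bottling uses 315 of 315 (binding).
Since malt, hops are not tight, their duals are 0.
The binding rows give the dual system: 6·y_water + 5·y_bottling = 52 and 1·y_water + 5·y_bottling = 42.
Solving: y_water = 2, y_bottling = 8.
Δz = y_bottling·Δb = 8 × (2) = 16, so new z* = 2946 + 16 = 2962.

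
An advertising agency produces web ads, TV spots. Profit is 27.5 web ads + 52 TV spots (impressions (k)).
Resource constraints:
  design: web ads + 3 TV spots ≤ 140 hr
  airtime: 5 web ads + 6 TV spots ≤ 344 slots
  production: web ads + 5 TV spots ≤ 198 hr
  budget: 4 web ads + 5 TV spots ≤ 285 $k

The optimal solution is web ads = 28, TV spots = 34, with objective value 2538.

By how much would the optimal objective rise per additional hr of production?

5

Binding: airtime and production. Non-binding: design (10 unused), budget (3 unused).
Slack constraints have shadow price 0 (complementary slackness).
From A_Bᵀ y = c: 5·y_airtime + 1·y_production = 27.5; 6·y_airtime + 5·y_production = 52.
This yields shadow prices y_airtime = 4.5, y_production = 5.
Shadow price of production = 5.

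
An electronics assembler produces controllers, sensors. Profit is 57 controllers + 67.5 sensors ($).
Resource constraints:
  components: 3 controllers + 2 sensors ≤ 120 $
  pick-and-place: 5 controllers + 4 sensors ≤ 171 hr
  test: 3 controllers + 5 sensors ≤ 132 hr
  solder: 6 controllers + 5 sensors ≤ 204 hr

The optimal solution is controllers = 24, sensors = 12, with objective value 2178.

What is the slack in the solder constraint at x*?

0

solder used = 6·24 + 5·12 = 204; slack = 204 − 204 = 0.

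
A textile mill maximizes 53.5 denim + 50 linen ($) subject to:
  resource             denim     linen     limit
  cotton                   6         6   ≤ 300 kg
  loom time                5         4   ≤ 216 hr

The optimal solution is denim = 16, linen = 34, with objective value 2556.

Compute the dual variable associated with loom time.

3.5

Both cotton and loom time are binding at x*.
Dual feasibility on the basic columns requires 6·y_cotton + 5·y_loom time = 53.5, 6·y_cotton + 4·y_loom time = 50.
Solving: y_cotton = 6, y_loom time = 3.5.
Shadow price of loom time = 3.5.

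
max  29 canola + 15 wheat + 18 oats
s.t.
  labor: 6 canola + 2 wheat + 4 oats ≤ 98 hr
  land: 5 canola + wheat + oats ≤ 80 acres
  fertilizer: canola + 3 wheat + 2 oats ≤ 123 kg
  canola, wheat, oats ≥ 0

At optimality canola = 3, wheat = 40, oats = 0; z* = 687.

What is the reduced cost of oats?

-4

Binding: labor and fertilizer. Non-binding: land (25 unused).
Since land is not tight, its dual is 0.
From A_Bᵀ y = c: 6·y_labor + 1·y_fertilizer = 29; 2·y_labor + 3·y_fertilizer = 15.
Solving: y_labor = 4.5, y_fertilizer = 2.
Reduced cost of oats: c₃ − yᵀa₃ = 18 − (4.5·4 + 2·2) = 18 − 22 = -4.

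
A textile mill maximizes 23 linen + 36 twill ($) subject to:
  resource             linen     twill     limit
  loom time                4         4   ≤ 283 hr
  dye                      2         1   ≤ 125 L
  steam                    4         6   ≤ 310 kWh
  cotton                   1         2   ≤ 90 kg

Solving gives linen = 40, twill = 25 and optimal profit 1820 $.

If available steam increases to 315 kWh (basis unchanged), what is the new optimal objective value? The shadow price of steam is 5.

Δb = 5, so new z* = 1820 + (5)·(5) = 1820 + 25 = 1845.

1845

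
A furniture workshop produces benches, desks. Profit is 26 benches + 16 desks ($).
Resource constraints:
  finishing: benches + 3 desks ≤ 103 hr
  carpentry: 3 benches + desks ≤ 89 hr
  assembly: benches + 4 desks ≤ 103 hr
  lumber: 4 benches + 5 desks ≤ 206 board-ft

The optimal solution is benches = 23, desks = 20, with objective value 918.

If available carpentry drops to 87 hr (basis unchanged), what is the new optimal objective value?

902

Check each constraint at x*: finishing 83/103 (slack 20); carpentry 89/89 (tight); assembly 103/103 (tight); lumber 192/206 (slack 14).
Slack constraints have shadow price 0 (complementary slackness).
From A_Bᵀ y = c: 3·y_carpentry + 1·y_assembly = 26; 1·y_carpentry + 4·y_assembly = 16.
→ y_carpentry = 8 and y_assembly = 2.
Δz = y_carpentry·Δb = 8 × (-2) = -16, so new z* = 918 − 16 = 902.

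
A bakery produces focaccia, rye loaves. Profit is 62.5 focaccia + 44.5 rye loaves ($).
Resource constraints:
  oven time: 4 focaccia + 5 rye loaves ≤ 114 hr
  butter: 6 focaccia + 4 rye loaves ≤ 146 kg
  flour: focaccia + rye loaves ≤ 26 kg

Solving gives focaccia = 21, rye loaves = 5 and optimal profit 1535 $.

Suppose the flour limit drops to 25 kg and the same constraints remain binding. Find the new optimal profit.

Binding: butter and flour. Non-binding: oven time (5 unused).
Slack constraints have shadow price 0 (complementary slackness).
Dual feasibility on the basic columns requires 6·y_butter + 1·y_flour = 62.5, 4·y_butter + 1·y_flour = 44.5.
This yields shadow prices y_butter = 9, y_flour = 8.5.
Δz = y_flour·Δb = 8.5 × (-1) = -8.5, so new z* = 1535 − 8.5 = 1526.5.

1526.5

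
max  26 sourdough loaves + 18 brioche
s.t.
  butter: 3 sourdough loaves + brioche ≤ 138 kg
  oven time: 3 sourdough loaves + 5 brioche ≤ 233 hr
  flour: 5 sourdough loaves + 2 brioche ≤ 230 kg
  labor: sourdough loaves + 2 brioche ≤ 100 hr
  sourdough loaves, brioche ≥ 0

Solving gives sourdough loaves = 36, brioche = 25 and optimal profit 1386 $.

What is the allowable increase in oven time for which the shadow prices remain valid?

33.25

Binding constraints: oven time, flour. The basis is B = [[3,5],[5,2]] with det -19.
Per unit increase in oven time, x* moves by d = (-0.1053, 0.2632).
The basis stays optimal until labor becomes binding; allowable increase = 33.25 hr.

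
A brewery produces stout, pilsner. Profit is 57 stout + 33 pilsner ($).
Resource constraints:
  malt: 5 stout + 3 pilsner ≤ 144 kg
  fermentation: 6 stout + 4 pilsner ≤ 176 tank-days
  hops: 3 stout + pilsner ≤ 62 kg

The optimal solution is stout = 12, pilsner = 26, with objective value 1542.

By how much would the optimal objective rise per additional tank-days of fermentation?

7

Check each constraint at x*: malt 138/144 (slack 6); fermentation 176/176 (tight); hops 62/62 (tight).
By complementary slackness, y = 0 for the non-binding constraint.
The binding rows give the dual system: 6·y_fermentation + 3·y_hops = 57 and 4·y_fermentation + 1·y_hops = 33.
This yields shadow prices y_fermentation = 7, y_hops = 5.
Shadow price of fermentation = 7.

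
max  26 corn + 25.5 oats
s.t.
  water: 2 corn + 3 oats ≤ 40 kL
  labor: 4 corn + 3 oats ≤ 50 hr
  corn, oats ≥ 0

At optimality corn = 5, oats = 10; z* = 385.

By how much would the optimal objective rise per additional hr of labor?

At the optimum: water uses 40 of 40 (binding); labor uses 50 of 50 (binding).
From A_Bᵀ y = c: 2·y_water + 4·y_labor = 26; 3·y_water + 3·y_labor = 25.5.
This yields shadow prices y_water = 4, y_labor = 4.5.
Shadow price of labor = 4.5.

4.5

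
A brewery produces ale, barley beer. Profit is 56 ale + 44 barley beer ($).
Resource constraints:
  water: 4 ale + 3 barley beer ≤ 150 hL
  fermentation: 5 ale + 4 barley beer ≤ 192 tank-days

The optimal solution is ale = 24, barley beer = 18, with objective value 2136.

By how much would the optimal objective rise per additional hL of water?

4

Check each constraint at x*: water 150/150 (tight); fermentation 192/192 (tight).
Dual feasibility on the basic columns requires 4·y_water + 5·y_fermentation = 56, 3·y_water + 4·y_fermentation = 44.
→ y_water = 4 and y_fermentation = 8.
Shadow price of water = 4.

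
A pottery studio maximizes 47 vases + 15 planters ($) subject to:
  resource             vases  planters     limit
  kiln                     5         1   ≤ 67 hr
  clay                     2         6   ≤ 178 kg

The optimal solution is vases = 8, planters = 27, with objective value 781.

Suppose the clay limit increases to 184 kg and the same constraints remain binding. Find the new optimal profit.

Check each constraint at x*: kiln 67/67 (tight); clay 178/178 (tight).
The binding rows give the dual system: 5·y_kiln + 2·y_clay = 47 and 1·y_kiln + 6·y_clay = 15.
This yields shadow prices y_kiln = 9, y_clay = 1.
Δz = y_clay·Δb = 1 × (6) = 6, so new z* = 781 + 6 = 787.

787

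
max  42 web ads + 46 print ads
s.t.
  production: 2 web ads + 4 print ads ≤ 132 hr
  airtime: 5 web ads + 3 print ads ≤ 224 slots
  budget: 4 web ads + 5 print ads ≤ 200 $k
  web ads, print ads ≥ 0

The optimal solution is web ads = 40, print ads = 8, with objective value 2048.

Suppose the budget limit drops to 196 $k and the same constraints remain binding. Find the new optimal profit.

At the optimum: production uses 112 of 132 (slack = 20); airtime uses 224 of 224 (binding); budget uses 200 of 200 (binding).
Since production is not tight, its dual is 0.
From A_Bᵀ y = c: 5·y_airtime + 4·y_budget = 42; 3·y_airtime + 5·y_budget = 46.
→ y_airtime = 2 and y_budget = 8.
Δz = y_budget·Δb = 8 × (-4) = -32, so new z* = 2048 − 32 = 2016.

2016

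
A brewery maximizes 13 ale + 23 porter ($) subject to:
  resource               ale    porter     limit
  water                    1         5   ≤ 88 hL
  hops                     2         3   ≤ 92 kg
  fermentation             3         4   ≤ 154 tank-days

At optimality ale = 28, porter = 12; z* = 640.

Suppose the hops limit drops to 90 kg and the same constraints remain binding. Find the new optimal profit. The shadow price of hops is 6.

628

Δb = -2, so new z* = 640 + (6)·(-2) = 640 − 12 = 628.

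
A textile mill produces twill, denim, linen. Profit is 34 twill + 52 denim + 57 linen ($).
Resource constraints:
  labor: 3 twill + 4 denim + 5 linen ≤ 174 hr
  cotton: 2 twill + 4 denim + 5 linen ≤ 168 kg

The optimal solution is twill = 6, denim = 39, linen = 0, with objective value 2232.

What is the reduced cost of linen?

Check each constraint at x*: labor 174/174 (tight); cotton 168/168 (tight).
From A_Bᵀ y = c: 3·y_labor + 2·y_cotton = 34; 4·y_labor + 4·y_cotton = 52.
This yields shadow prices y_labor = 8, y_cotton = 5.
Reduced cost of linen: c₃ − yᵀa₃ = 57 − (8·5 + 5·5) = 57 − 65 = -8.

-8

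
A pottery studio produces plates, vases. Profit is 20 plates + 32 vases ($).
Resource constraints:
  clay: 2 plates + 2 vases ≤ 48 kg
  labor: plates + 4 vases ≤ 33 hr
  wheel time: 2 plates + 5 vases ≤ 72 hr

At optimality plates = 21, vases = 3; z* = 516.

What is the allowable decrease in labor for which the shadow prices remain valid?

Binding constraints: clay, labor. The basis is B = [[2,2],[1,4]] with det 6.
Per unit decrease in labor, x* moves by d = (0.3333, -0.3333).
The basis stays optimal until vases reaches 0; allowable decrease = 9 hr.

9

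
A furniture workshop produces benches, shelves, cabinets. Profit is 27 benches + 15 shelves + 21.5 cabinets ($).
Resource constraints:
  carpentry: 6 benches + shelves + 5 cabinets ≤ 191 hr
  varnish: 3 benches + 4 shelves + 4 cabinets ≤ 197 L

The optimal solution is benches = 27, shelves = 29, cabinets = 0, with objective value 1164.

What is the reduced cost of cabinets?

Both carpentry and varnish are binding at x*.
From A_Bᵀ y = c: 6·y_carpentry + 3·y_varnish = 27; 1·y_carpentry + 4·y_varnish = 15.
Solving: y_carpentry = 3, y_varnish = 3.
Reduced cost of cabinets: c₃ − yᵀa₃ = 21.5 − (3·5 + 3·4) = 21.5 − 27 = -5.5.

-5.5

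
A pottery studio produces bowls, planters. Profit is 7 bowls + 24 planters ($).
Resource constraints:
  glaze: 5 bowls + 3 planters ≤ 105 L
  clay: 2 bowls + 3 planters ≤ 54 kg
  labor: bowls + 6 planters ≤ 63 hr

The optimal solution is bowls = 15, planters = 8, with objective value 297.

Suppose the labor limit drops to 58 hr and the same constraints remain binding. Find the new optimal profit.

282

At the optimum: glaze uses 99 of 105 (slack = 6); clay uses 54 of 54 (binding); labor uses 63 of 63 (binding).
Since glaze is not tight, its dual is 0.
The binding rows give the dual system: 2·y_clay + 1·y_labor = 7 and 3·y_clay + 6·y_labor = 24.
→ y_clay = 2 and y_labor = 3.
Δz = y_labor·Δb = 3 × (-5) = -15, so new z* = 297 − 15 = 282.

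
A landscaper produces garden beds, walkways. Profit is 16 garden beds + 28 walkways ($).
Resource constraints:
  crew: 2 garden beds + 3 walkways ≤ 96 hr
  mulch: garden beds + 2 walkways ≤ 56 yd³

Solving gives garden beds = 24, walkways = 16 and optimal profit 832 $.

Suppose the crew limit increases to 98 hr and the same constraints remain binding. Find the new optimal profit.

840

At the optimum: crew uses 96 of 96 (binding); mulch uses 56 of 56 (binding).
From A_Bᵀ y = c: 2·y_crew + 1·y_mulch = 16; 3·y_crew + 2·y_mulch = 28.
This yields shadow prices y_crew = 4, y_mulch = 8.
Δz = y_crew·Δb = 4 × (2) = 8, so new z* = 832 + 8 = 840.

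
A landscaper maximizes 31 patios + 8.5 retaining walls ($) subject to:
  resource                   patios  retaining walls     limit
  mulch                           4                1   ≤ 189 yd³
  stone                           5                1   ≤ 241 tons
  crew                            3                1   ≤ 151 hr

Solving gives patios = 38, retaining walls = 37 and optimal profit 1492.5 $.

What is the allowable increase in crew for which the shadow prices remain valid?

Binding constraints: mulch, crew. The basis is B = [[4,1],[3,1]] with det 1.
Per unit increase in crew, x* moves by d = (-1, 4).
The basis stays optimal until patios reaches 0; allowable increase = 38 hr.

38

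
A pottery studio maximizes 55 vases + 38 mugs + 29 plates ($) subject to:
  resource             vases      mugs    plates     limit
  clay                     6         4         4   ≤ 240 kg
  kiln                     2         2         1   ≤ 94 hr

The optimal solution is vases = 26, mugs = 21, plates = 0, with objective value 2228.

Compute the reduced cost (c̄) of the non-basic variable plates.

At the optimum: clay uses 240 of 240 (binding); kiln uses 94 of 94 (binding).
From A_Bᵀ y = c: 6·y_clay + 2·y_kiln = 55; 4·y_clay + 2·y_kiln = 38.
Solving: y_clay = 8.5, y_kiln = 2.
Reduced cost of plates: c₃ − yᵀa₃ = 29 − (8.5·4 + 2·1) = 29 − 36 = -7.

-7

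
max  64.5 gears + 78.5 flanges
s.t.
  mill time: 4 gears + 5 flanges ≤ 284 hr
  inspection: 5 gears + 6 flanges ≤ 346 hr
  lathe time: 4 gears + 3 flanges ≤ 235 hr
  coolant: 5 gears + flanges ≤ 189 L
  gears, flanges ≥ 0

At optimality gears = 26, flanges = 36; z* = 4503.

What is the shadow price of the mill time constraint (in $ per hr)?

Binding: mill time and inspection. Non-binding: lathe time (23 unused), coolant (23 unused).
Slack constraints have shadow price 0 (complementary slackness).
The binding rows give the dual system: 4·y_mill time + 5·y_inspection = 64.5 and 5·y_mill time + 6·y_inspection = 78.5.
→ y_mill time = 5.5 and y_inspection = 8.5.
Shadow price of mill time = 5.5.

5.5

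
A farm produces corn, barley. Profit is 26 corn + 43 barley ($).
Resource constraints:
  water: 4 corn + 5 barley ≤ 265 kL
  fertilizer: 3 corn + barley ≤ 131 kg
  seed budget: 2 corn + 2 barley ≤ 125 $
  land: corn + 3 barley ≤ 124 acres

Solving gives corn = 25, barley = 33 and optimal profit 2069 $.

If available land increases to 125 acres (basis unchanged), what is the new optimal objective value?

2075

Check each constraint at x*: water 265/265 (tight); fertilizer 108/131 (slack 23); seed budget 116/125 (slack 9); land 124/124 (tight).
Slack constraints have shadow price 0 (complementary slackness).
Dual feasibility on the basic columns requires 4·y_water + 1·y_land = 26, 5·y_water + 3·y_land = 43.
This yields shadow prices y_water = 5, y_land = 6.
Δz = y_land·Δb = 6 × (1) = 6, so new z* = 2069 + 6 = 2075.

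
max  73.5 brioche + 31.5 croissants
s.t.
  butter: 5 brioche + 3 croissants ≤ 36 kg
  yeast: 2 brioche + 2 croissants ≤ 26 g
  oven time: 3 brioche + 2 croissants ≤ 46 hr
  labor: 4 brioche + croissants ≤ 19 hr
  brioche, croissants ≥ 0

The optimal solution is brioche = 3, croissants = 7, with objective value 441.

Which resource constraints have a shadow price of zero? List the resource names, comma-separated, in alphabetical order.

butter: 36/36 (binding)
yeast: 20/26 (slack 6)
oven time: 23/46 (slack 23)
labor: 19/19 (binding)
By complementary slackness, a constraint with positive slack has shadow price 0 → oven time, yeast.

oven time, yeast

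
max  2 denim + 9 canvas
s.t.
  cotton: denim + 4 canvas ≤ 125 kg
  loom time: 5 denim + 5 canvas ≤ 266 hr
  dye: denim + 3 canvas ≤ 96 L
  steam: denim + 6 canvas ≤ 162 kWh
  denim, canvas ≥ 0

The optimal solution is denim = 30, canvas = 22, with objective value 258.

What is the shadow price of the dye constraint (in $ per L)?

1

At the optimum: cotton uses 118 of 125 (slack = 7); loom time uses 260 of 266 (slack = 6); dye uses 96 of 96 (binding); steam uses 162 of 162 (binding).
Slack constraints have shadow price 0 (complementary slackness).
The binding rows give the dual system: 1·y_dye + 1·y_steam = 2 and 3·y_dye + 6·y_steam = 9.
Solving: y_dye = 1, y_steam = 1.
Shadow price of dye = 1.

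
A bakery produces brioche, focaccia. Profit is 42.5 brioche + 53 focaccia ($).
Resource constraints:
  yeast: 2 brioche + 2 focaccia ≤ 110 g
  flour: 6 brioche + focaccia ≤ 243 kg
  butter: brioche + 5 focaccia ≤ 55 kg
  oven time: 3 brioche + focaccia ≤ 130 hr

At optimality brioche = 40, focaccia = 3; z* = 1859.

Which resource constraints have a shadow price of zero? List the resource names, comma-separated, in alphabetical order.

oven time, yeast

yeast: 86/110 (slack 24)
flour: 243/243 (binding)
butter: 55/55 (binding)
oven time: 123/130 (slack 7)
By complementary slackness, a constraint with positive slack has shadow price 0 → oven time, yeast.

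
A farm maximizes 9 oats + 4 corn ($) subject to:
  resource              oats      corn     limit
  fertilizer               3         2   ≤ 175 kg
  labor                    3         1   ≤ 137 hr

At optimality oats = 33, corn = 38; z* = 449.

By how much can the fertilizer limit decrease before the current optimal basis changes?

38

Binding constraints: fertilizer, labor. The basis is B = [[3,2],[3,1]] with det -3.
Per unit decrease in fertilizer, x* moves by d = (0.3333, -1).
The basis stays optimal until corn reaches 0; allowable decrease = 38 kg.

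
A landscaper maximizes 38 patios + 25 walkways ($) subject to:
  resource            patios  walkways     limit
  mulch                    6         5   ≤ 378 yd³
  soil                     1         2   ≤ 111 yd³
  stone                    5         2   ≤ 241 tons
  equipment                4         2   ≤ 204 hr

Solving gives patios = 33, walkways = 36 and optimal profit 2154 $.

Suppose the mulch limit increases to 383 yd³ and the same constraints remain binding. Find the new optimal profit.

Binding: mulch and equipment. Non-binding: soil (6 unused), stone (4 unused).
Slack constraints have shadow price 0 (complementary slackness).
From A_Bᵀ y = c: 6·y_mulch + 4·y_equipment = 38; 5·y_mulch + 2·y_equipment = 25.
This yields shadow prices y_mulch = 3, y_equipment = 5.
Δz = y_mulch·Δb = 3 × (5) = 15, so new z* = 2154 + 15 = 2169.

2169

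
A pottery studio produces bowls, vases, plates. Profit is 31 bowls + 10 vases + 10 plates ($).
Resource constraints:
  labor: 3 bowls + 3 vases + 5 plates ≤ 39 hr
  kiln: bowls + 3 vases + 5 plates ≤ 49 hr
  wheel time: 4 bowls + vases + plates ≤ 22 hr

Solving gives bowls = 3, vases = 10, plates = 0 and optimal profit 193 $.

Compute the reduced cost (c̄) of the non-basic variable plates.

At the optimum: labor uses 39 of 39 (binding); kiln uses 33 of 49 (slack = 16); wheel time uses 22 of 22 (binding).
By complementary slackness, y = 0 for the non-binding constraint.
From A_Bᵀ y = c: 3·y_labor + 4·y_wheel time = 31; 3·y_labor + 1·y_wheel time = 10.
This yields shadow prices y_labor = 1, y_wheel time = 7.
Reduced cost of plates: c₃ − yᵀa₃ = 10 − (1·5 + 7·1) = 10 − 12 = -2.

-2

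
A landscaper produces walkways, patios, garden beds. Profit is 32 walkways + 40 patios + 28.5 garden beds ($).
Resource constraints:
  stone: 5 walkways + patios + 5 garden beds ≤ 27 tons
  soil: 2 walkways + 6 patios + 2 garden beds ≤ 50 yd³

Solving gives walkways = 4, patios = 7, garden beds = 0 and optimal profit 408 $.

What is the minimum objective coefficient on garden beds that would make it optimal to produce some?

Both stone and soil are binding at x*.
The binding rows give the dual system: 5·y_stone + 2·y_soil = 32 and 1·y_stone + 6·y_soil = 40.
Solving: y_stone = 4, y_soil = 6.
garden beds enters the basis when its profit ≥ yᵀa₃ = 4·5 + 6·2 = 32.

32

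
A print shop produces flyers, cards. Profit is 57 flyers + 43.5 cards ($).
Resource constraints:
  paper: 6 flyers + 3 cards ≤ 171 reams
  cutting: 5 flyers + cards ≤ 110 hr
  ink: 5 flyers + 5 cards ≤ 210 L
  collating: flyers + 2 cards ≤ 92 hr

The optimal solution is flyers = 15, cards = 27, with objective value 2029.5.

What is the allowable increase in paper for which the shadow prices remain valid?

Binding constraints: paper, ink. The basis is B = [[6,3],[5,5]] with det 15.
Per unit increase in paper, x* moves by d = (0.3333, -0.3333).
The basis stays optimal until cutting becomes binding; allowable increase = 6 reams.

6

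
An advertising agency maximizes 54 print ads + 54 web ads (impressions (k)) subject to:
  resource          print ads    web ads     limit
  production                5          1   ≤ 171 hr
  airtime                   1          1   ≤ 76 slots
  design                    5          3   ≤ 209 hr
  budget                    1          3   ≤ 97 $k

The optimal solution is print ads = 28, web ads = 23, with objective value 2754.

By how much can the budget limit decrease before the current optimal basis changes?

Binding constraints: design, budget. The basis is B = [[5,3],[1,3]] with det 12.
Per unit decrease in budget, x* moves by d = (0.25, -0.4167).
The basis stays optimal until production becomes binding; allowable decrease = 9.6 $k.

9.6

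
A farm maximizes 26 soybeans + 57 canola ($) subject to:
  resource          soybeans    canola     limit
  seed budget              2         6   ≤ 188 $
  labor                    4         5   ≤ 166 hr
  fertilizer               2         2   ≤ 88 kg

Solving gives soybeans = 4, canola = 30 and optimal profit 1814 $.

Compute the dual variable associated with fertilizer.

Check each constraint at x*: seed budget 188/188 (tight); labor 166/166 (tight); fertilizer 68/88 (slack 20).
Since fertilizer is not tight, its dual is 0.
The binding rows give the dual system: 2·y_seed budget + 4·y_labor = 26 and 6·y_seed budget + 5·y_labor = 57.
This yields shadow prices y_seed budget = 7, y_labor = 3.
Shadow price of fertilizer = 0.

0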